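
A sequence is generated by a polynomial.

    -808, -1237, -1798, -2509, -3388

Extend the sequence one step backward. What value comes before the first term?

-493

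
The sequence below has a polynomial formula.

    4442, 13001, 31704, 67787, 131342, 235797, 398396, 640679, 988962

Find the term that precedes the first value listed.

8559  18703  36083  63555  104455  162599  242283  348283
10144  17380  27472  40900  58144  79684  106000
7236  10092  13428  17244  21540  26316
2856  3336  3816  4296  4776
480  480  480  480
The fifth differences are constant at 480.
Work back: 2856 − 480 = 2376;  7236 − 2376 = 4860;  10144 − 4860 = 5284;  8559 − 5284 = 3275;  4442 − 3275 = 1167

1167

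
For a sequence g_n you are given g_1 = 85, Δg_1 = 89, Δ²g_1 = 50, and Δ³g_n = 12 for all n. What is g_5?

789

Build the table forward from the leading diagonal:
D3: 12  12  12  12  12
D2: 50  62  74  86  98
D1: 89  139  201  275  361
g: 85  174  313  514  789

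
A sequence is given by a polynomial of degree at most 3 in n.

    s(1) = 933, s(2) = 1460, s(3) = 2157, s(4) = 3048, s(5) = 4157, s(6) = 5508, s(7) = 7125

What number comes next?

9032

D1: 527, 697, 891, 1109, 1351, 1617
D2: 170, 194, 218, 242, 266
D3: 24, 24, 24, 24
Constant third difference = 24, so extend:
266 + 24 = 290;  1617 + 290 = 1907;  7125 + 1907 = 9032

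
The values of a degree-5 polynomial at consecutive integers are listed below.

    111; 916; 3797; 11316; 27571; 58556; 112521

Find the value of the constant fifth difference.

First differences: 805, 2881, 7519, 16255, 30985, 53965
Second differences: 2076, 4638, 8736, 14730, 22980
Third differences: 2562, 4098, 5994, 8250
Fourth differences: 1536, 1896, 2256
Fifth differences: 360, 360

360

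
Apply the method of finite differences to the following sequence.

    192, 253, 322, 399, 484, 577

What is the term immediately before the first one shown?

D1: 61  69  77  85  93
D2: 8  8  8  8
The second differences are constant at 8.
Work back: 61 − 8 = 53;  192 − 53 = 139

139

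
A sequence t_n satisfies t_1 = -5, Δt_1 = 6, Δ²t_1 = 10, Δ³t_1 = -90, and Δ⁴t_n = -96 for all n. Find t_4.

Build the table forward from the leading diagonal:
Δ⁴: -96, -96, -96, -96
Δ³: -90, -186, -282, -378
Δ²: 10, -80, -266, -548
Δ: 6, 16, -64, -330
t: -5, 1, 17, -47

-47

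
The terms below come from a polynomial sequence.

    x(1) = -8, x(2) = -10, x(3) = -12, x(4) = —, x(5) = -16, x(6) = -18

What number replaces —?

Using the first 3 terms:
First differences: -2  -2
Constant first difference = -2.
Extend forward: -12 − 2 = -14

-14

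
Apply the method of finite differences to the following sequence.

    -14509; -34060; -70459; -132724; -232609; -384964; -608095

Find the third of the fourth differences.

-3456

First differences: -19551, -36399, -62265, -99885, -152355, -223131
Second differences: -16848, -25866, -37620, -52470, -70776
Third differences: -9018, -11754, -14850, -18306
Fourth differences: -2736, -3096, -3456
Fifth differences: -360, -360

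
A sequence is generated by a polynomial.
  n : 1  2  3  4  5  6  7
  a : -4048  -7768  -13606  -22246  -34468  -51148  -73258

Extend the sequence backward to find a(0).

Δ: -3720  -5838  -8640  -12222  -16680  -22110
Δ²: -2118  -2802  -3582  -4458  -5430
Δ³: -684  -780  -876  -972
Δ⁴: -96  -96  -96
The fourth differences are constant at -96.
Work back: -684 + 96 = -588;  -2118 + 588 = -1530;  -3720 + 1530 = -2190;  -4048 + 2190 = -1858

-1858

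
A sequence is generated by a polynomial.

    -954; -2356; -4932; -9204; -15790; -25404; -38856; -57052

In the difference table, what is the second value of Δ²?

First differences: -1402, -2576, -4272, -6586, -9614, -13452, -18196
Second differences: -1174, -1696, -2314, -3028, -3838, -4744
Third differences: -522, -618, -714, -810, -906
Fourth differences: -96, -96, -96, -96

-1696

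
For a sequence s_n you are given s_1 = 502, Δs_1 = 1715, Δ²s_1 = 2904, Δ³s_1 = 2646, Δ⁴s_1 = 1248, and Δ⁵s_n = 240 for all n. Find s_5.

36618

Build the table forward from the leading diagonal:
Fifth differences: 240, 240, 240, 240, 240
Fourth differences: 1248, 1488, 1728, 1968, 2208
Third differences: 2646, 3894, 5382, 7110, 9078
Second differences: 2904, 5550, 9444, 14826, 21936
First differences: 1715, 4619, 10169, 19613, 34439
s: 502, 2217, 6836, 17005, 36618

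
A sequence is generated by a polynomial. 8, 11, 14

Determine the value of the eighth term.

29

D1: 3  3
First differences constant at 3.
14 + 3 = 17
17 + 3 = 20
20 + 3 = 23
23 + 3 = 26
26 + 3 = 29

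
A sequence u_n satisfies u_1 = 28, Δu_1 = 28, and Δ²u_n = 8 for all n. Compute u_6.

248

Build the table forward from the leading diagonal:
D2: 8  8  8  8  8  8
D1: 28  36  44  52  60  68
u: 28  56  92  136  188  248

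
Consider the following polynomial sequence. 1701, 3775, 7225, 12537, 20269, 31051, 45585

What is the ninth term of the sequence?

89077

2074, 3450, 5312, 7732, 10782, 14534
1376, 1862, 2420, 3050, 3752
486, 558, 630, 702
72, 72, 72
Fourth differences constant at 72.
702 + 72 = 774;  3752 + 774 = 4526;  14534 + 4526 = 19060;  45585 + 19060 = 64645
774 + 72 = 846;  4526 + 846 = 5372;  19060 + 5372 = 24432;  64645 + 24432 = 89077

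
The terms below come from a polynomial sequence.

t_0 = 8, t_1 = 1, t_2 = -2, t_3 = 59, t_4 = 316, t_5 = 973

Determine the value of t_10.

22438

D1: -7, -3, 61, 257, 657
D2: 4, 64, 196, 400
D3: 60, 132, 204
D4: 72, 72
Fourth differences constant at 72.
204 + 72 = 276;  400 + 276 = 676;  657 + 676 = 1333;  973 + 1333 = 2306
276 + 72 = 348;  676 + 348 = 1024;  1333 + 1024 = 2357;  2306 + 2357 = 4663
348 + 72 = 420;  1024 + 420 = 1444;  2357 + 1444 = 3801;  4663 + 3801 = 8464
420 + 72 = 492;  1444 + 492 = 1936;  3801 + 1936 = 5737;  8464 + 5737 = 14201
492 + 72 = 564;  1936 + 564 = 2500;  5737 + 2500 = 8237;  14201 + 8237 = 22438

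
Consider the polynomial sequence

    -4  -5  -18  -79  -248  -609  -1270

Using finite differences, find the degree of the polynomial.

D1: -1, -13, -61, -169, -361, -661
D2: -12, -48, -108, -192, -300
D3: -36, -60, -84, -108
D4: -24, -24, -24
The fourth differences are constant, so the polynomial has degree 4.

4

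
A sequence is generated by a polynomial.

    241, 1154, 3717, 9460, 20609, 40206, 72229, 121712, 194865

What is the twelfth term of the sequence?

638604

913, 2563, 5743, 11149, 19597, 32023, 49483, 73153
1650, 3180, 5406, 8448, 12426, 17460, 23670
1530, 2226, 3042, 3978, 5034, 6210
696, 816, 936, 1056, 1176
120, 120, 120, 120
Constant fifth difference = 120, so extend:
1176 + 120 = 1296;  6210 + 1296 = 7506;  23670 + 7506 = 31176;  73153 + 31176 = 104329;  194865 + 104329 = 299194
1296 + 120 = 1416;  7506 + 1416 = 8922;  31176 + 8922 = 40098;  104329 + 40098 = 144427;  299194 + 144427 = 443621
1416 + 120 = 1536;  8922 + 1536 = 10458;  40098 + 10458 = 50556;  144427 + 50556 = 194983;  443621 + 194983 = 638604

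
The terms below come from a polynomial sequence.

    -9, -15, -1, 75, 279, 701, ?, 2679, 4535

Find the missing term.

Using the first 6 terms:
-6  14  76  204  422
20  62  128  218
42  66  90
24  24
Constant fourth difference = 24.
Extend forward: 90 + 24 = 114;  218 + 114 = 332;  422 + 332 = 754;  701 + 754 = 1455

1455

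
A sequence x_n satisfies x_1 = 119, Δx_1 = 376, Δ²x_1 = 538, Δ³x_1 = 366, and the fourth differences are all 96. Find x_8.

30219

Build the table forward from the leading diagonal:
D4: 96, 96, 96, 96, 96, 96, 96, 96
D3: 366, 462, 558, 654, 750, 846, 942, 1038
D2: 538, 904, 1366, 1924, 2578, 3328, 4174, 5116
D1: 376, 914, 1818, 3184, 5108, 7686, 11014, 15188
x: 119, 495, 1409, 3227, 6411, 11519, 19205, 30219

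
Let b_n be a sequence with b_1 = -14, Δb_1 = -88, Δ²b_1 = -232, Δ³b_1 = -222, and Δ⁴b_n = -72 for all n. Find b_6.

-5354

Build the table forward from the leading diagonal:
Δ⁴: -72  -72  -72  -72  -72  -72
Δ³: -222  -294  -366  -438  -510  -582
Δ²: -232  -454  -748  -1114  -1552  -2062
Δ: -88  -320  -774  -1522  -2636  -4188
b: -14  -102  -422  -1196  -2718  -5354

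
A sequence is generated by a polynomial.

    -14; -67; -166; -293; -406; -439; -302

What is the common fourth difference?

24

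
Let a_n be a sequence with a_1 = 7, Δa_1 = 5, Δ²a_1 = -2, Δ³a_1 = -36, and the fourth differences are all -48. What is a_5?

-177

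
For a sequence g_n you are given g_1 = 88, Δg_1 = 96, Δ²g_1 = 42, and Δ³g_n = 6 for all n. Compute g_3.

322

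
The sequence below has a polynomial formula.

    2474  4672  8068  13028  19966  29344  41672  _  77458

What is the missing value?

Using the first 7 terms:
First differences: 2198  3396  4960  6938  9378  12328
Second differences: 1198  1564  1978  2440  2950
Third differences: 366  414  462  510
Fourth differences: 48  48  48
Constant fourth difference = 48.
Extend forward: 510 + 48 = 558;  2950 + 558 = 3508;  12328 + 3508 = 15836;  41672 + 15836 = 57508

57508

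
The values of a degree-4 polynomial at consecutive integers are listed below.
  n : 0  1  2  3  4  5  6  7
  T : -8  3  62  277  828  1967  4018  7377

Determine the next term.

Δ: 11, 59, 215, 551, 1139, 2051, 3359
Δ²: 48, 156, 336, 588, 912, 1308
Δ³: 108, 180, 252, 324, 396
Δ⁴: 72, 72, 72, 72
The fourth differences are constant (72).
396 + 72 = 468;  1308 + 468 = 1776;  3359 + 1776 = 5135;  7377 + 5135 = 12512

12512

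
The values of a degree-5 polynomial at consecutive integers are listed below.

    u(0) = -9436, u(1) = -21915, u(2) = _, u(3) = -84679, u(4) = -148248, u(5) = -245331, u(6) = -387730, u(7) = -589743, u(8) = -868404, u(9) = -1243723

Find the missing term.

Using the last 7 terms:
First differences: -63569, -97083, -142399, -202013, -278661, -375319
Second differences: -33514, -45316, -59614, -76648, -96658
Third differences: -11802, -14298, -17034, -20010
Fourth differences: -2496, -2736, -2976
Fifth differences: -240, -240
Constant fifth difference = -240.
Extend backward: -2496 + 240 = -2256;  -11802 + 2256 = -9546;  -33514 + 9546 = -23968;  -63569 + 23968 = -39601;  -84679 + 39601 = -45078

-45078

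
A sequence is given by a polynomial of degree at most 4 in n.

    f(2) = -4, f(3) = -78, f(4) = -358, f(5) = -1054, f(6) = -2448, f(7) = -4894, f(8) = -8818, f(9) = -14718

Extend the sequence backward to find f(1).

First differences: -74, -280, -696, -1394, -2446, -3924, -5900
Second differences: -206, -416, -698, -1052, -1478, -1976
Third differences: -210, -282, -354, -426, -498
Fourth differences: -72, -72, -72, -72
The fourth differences are constant at -72.
Work back: -210 + 72 = -138;  -206 + 138 = -68;  -74 + 68 = -6;  -4 + 6 = 2

2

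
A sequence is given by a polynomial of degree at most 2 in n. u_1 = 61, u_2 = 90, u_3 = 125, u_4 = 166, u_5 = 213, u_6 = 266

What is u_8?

390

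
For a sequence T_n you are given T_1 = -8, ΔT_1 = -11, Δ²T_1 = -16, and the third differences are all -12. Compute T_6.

Build the table forward from the leading diagonal:
Δ³: -12, -12, -12, -12, -12, -12
Δ²: -16, -28, -40, -52, -64, -76
Δ: -11, -27, -55, -95, -147, -211
T: -8, -19, -46, -101, -196, -343

-343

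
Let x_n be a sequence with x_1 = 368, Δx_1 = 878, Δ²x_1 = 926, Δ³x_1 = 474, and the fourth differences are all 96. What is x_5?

11428

Build the table forward from the leading diagonal:
D4: 96, 96, 96, 96, 96
D3: 474, 570, 666, 762, 858
D2: 926, 1400, 1970, 2636, 3398
D1: 878, 1804, 3204, 5174, 7810
x: 368, 1246, 3050, 6254, 11428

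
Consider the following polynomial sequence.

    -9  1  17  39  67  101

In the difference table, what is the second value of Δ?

16

Δ: 10, 16, 22, 28, 34
Δ²: 6, 6, 6, 6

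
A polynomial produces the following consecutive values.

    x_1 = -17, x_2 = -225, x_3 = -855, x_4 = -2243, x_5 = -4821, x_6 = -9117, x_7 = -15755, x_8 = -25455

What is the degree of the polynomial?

4

First differences: -208, -630, -1388, -2578, -4296, -6638, -9700
Second differences: -422, -758, -1190, -1718, -2342, -3062
Third differences: -336, -432, -528, -624, -720
Fourth differences: -96, -96, -96, -96
The fourth differences are constant, so the polynomial has degree 4.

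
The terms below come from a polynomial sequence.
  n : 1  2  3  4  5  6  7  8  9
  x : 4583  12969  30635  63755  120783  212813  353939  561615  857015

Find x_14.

4696725

First differences: 8386  17666  33120  57028  92030  141126  207676  295400
Second differences: 9280  15454  23908  35002  49096  66550  87724
Third differences: 6174  8454  11094  14094  17454  21174
Fourth differences: 2280  2640  3000  3360  3720
Fifth differences: 360  360  360  360
Constant fifth difference = 360, so extend:
3720 + 360 = 4080;  21174 + 4080 = 25254;  87724 + 25254 = 112978;  295400 + 112978 = 408378;  857015 + 408378 = 1265393
4080 + 360 = 4440;  25254 + 4440 = 29694;  112978 + 29694 = 142672;  408378 + 142672 = 551050;  1265393 + 551050 = 1816443
4440 + 360 = 4800;  29694 + 4800 = 34494;  142672 + 34494 = 177166;  551050 + 177166 = 728216;  1816443 + 728216 = 2544659
4800 + 360 = 5160;  34494 + 5160 = 39654;  177166 + 39654 = 216820;  728216 + 216820 = 945036;  2544659 + 945036 = 3489695
5160 + 360 = 5520;  39654 + 5520 = 45174;  216820 + 45174 = 261994;  945036 + 261994 = 1207030;  3489695 + 1207030 = 4696725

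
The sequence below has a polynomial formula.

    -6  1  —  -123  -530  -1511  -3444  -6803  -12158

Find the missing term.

-8

Using the last 6 terms:
Δ: -407, -981, -1933, -3359, -5355
Δ²: -574, -952, -1426, -1996
Δ³: -378, -474, -570
Δ⁴: -96, -96
Constant fourth difference = -96.
Extend backward: -378 + 96 = -282;  -574 + 282 = -292;  -407 + 292 = -115;  -123 + 115 = -8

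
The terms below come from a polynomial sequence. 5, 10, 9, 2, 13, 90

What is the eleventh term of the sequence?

4825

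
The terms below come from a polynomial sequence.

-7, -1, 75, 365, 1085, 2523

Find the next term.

5039

6  76  290  720  1438
70  214  430  718
144  216  288
72  72
Constant fourth difference = 72, so extend:
288 + 72 = 360;  718 + 360 = 1078;  1438 + 1078 = 2516;  2523 + 2516 = 5039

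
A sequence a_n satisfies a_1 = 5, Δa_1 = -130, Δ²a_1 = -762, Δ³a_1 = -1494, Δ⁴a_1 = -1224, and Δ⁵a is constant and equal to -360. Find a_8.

Build the table forward from the leading diagonal:
Δ⁵: -360  -360  -360  -360  -360  -360  -360  -360
Δ⁴: -1224  -1584  -1944  -2304  -2664  -3024  -3384  -3744
Δ³: -1494  -2718  -4302  -6246  -8550  -11214  -14238  -17622
Δ²: -762  -2256  -4974  -9276  -15522  -24072  -35286  -49524
Δ: -130  -892  -3148  -8122  -17398  -32920  -56992  -92278
a: 5  -125  -1017  -4165  -12287  -29685  -62605  -119597

-119597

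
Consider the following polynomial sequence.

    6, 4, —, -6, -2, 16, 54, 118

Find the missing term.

Using the last 5 terms:
D1: 4, 18, 38, 64
D2: 14, 20, 26
D3: 6, 6
Constant third difference = 6.
Extend backward: 14 − 6 = 8;  4 − 8 = -4;  -6 + 4 = -2

-2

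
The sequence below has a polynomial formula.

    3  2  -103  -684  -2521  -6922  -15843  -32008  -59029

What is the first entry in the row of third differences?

-372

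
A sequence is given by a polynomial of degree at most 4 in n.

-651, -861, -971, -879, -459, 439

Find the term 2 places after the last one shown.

4389

D1: -210, -110, 92, 420, 898
D2: 100, 202, 328, 478
D3: 102, 126, 150
D4: 24, 24
Fourth differences constant at 24.
150 + 24 = 174;  478 + 174 = 652;  898 + 652 = 1550;  439 + 1550 = 1989
174 + 24 = 198;  652 + 198 = 850;  1550 + 850 = 2400;  1989 + 2400 = 4389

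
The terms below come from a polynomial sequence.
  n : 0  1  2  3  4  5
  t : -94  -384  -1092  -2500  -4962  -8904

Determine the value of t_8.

-34950

D1: -290, -708, -1408, -2462, -3942
D2: -418, -700, -1054, -1480
D3: -282, -354, -426
D4: -72, -72
Fourth differences constant at -72.
-426 − 72 = -498;  -1480 − 498 = -1978;  -3942 − 1978 = -5920;  -8904 − 5920 = -14824
-498 − 72 = -570;  -1978 − 570 = -2548;  -5920 − 2548 = -8468;  -14824 − 8468 = -23292
-570 − 72 = -642;  -2548 − 642 = -3190;  -8468 − 3190 = -11658;  -23292 − 11658 = -34950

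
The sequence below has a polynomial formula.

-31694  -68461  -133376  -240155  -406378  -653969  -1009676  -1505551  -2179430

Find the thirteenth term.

-7641026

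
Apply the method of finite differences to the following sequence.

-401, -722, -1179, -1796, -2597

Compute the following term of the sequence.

First differences: -321, -457, -617, -801
Second differences: -136, -160, -184
Third differences: -24, -24
Third differences constant at -24.
-184 − 24 = -208;  -801 − 208 = -1009;  -2597 − 1009 = -3606

-3606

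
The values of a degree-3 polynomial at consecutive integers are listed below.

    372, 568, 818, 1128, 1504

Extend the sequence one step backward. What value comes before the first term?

First differences: 196, 250, 310, 376
Second differences: 54, 60, 66
Third differences: 6, 6
The third differences are constant at 6.
Work back: 54 − 6 = 48;  196 − 48 = 148;  372 − 148 = 224

224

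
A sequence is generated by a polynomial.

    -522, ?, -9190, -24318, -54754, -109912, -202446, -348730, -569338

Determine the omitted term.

-2716

Using the last 7 terms:
First differences: -15128, -30436, -55158, -92534, -146284, -220608
Second differences: -15308, -24722, -37376, -53750, -74324
Third differences: -9414, -12654, -16374, -20574
Fourth differences: -3240, -3720, -4200
Fifth differences: -480, -480
Constant fifth difference = -480.
Extend backward: -3240 + 480 = -2760;  -9414 + 2760 = -6654;  -15308 + 6654 = -8654;  -15128 + 8654 = -6474;  -9190 + 6474 = -2716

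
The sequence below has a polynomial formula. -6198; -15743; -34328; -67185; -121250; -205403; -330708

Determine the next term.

-9545, -18585, -32857, -54065, -84153, -125305
-9040, -14272, -21208, -30088, -41152
-5232, -6936, -8880, -11064
-1704, -1944, -2184
-240, -240
Fifth differences constant at -240.
-2184 − 240 = -2424;  -11064 − 2424 = -13488;  -41152 − 13488 = -54640;  -125305 − 54640 = -179945;  -330708 − 179945 = -510653

-510653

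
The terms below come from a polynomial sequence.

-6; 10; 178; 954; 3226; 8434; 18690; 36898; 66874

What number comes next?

113466

First differences: 16  168  776  2272  5208  10256  18208  29976
Second differences: 152  608  1496  2936  5048  7952  11768
Third differences: 456  888  1440  2112  2904  3816
Fourth differences: 432  552  672  792  912
Fifth differences: 120  120  120  120
Constant fifth difference = 120, so extend:
912 + 120 = 1032;  3816 + 1032 = 4848;  11768 + 4848 = 16616;  29976 + 16616 = 46592;  66874 + 46592 = 113466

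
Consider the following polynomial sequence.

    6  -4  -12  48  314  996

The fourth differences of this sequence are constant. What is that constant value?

72

D1: -10, -8, 60, 266, 682
D2: 2, 68, 206, 416
D3: 66, 138, 210
D4: 72, 72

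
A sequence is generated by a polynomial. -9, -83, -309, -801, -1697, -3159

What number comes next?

-5373

Δ: -74, -226, -492, -896, -1462
Δ²: -152, -266, -404, -566
Δ³: -114, -138, -162
Δ⁴: -24, -24
The fourth differences are constant (-24).
-162 − 24 = -186;  -566 − 186 = -752;  -1462 − 752 = -2214;  -3159 − 2214 = -5373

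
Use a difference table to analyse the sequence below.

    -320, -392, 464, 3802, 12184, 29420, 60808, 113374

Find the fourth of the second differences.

Δ: -72, 856, 3338, 8382, 17236, 31388, 52566
Δ²: 928, 2482, 5044, 8854, 14152, 21178
Δ³: 1554, 2562, 3810, 5298, 7026
Δ⁴: 1008, 1248, 1488, 1728
Δ⁵: 240, 240, 240

8854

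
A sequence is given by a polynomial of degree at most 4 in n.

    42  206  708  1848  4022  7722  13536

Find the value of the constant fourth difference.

96

First differences: 164, 502, 1140, 2174, 3700, 5814
Second differences: 338, 638, 1034, 1526, 2114
Third differences: 300, 396, 492, 588
Fourth differences: 96, 96, 96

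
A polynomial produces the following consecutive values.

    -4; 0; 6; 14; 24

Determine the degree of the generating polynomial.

2

Δ: 4, 6, 8, 10
Δ²: 2, 2, 2
The second differences are constant, so the polynomial has degree 2.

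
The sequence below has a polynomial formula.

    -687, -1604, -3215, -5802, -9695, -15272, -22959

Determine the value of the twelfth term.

D1: -917, -1611, -2587, -3893, -5577, -7687
D2: -694, -976, -1306, -1684, -2110
D3: -282, -330, -378, -426
D4: -48, -48, -48
The fourth differences are constant (-48).
-426 − 48 = -474;  -2110 − 474 = -2584;  -7687 − 2584 = -10271;  -22959 − 10271 = -33230
-474 − 48 = -522;  -2584 − 522 = -3106;  -10271 − 3106 = -13377;  -33230 − 13377 = -46607
-522 − 48 = -570;  -3106 − 570 = -3676;  -13377 − 3676 = -17053;  -46607 − 17053 = -63660
-570 − 48 = -618;  -3676 − 618 = -4294;  -17053 − 4294 = -21347;  -63660 − 21347 = -85007
-618 − 48 = -666;  -4294 − 666 = -4960;  -21347 − 4960 = -26307;  -85007 − 26307 = -111314

-111314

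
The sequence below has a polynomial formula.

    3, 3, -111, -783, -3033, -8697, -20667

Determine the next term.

-43131

First differences: 0  -114  -672  -2250  -5664  -11970
Second differences: -114  -558  -1578  -3414  -6306
Third differences: -444  -1020  -1836  -2892
Fourth differences: -576  -816  -1056
Fifth differences: -240  -240
Fifth differences constant at -240.
-1056 − 240 = -1296;  -2892 − 1296 = -4188;  -6306 − 4188 = -10494;  -11970 − 10494 = -22464;  -20667 − 22464 = -43131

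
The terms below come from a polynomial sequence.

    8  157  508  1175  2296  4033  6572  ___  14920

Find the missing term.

Using the first 7 terms:
First differences: 149, 351, 667, 1121, 1737, 2539
Second differences: 202, 316, 454, 616, 802
Third differences: 114, 138, 162, 186
Fourth differences: 24, 24, 24
Constant fourth difference = 24.
Extend forward: 186 + 24 = 210;  802 + 210 = 1012;  2539 + 1012 = 3551;  6572 + 3551 = 10123

10123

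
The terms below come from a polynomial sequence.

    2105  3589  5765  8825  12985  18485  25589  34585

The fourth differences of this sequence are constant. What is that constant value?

First differences: 1484, 2176, 3060, 4160, 5500, 7104, 8996
Second differences: 692, 884, 1100, 1340, 1604, 1892
Third differences: 192, 216, 240, 264, 288
Fourth differences: 24, 24, 24, 24

24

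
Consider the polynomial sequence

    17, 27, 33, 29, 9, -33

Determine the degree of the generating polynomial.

3

Δ: 10, 6, -4, -20, -42
Δ²: -4, -10, -16, -22
Δ³: -6, -6, -6
The third differences are constant, so the polynomial has degree 3.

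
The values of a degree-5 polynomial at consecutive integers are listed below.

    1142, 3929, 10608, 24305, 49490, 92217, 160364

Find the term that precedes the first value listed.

D1: 2787  6679  13697  25185  42727  68147
D2: 3892  7018  11488  17542  25420
D3: 3126  4470  6054  7878
D4: 1344  1584  1824
D5: 240  240
The fifth differences are constant at 240.
Work back: 1344 − 240 = 1104;  3126 − 1104 = 2022;  3892 − 2022 = 1870;  2787 − 1870 = 917;  1142 − 917 = 225

225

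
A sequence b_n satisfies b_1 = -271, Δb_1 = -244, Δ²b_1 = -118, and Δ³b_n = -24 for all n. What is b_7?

-3985

Build the table forward from the leading diagonal:
D3: -24, -24, -24, -24, -24, -24, -24
D2: -118, -142, -166, -190, -214, -238, -262
D1: -244, -362, -504, -670, -860, -1074, -1312
b: -271, -515, -877, -1381, -2051, -2911, -3985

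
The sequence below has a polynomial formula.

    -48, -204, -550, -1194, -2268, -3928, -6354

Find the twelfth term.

D1: -156, -346, -644, -1074, -1660, -2426
D2: -190, -298, -430, -586, -766
D3: -108, -132, -156, -180
D4: -24, -24, -24
The fourth differences are constant (-24).
-180 − 24 = -204;  -766 − 204 = -970;  -2426 − 970 = -3396;  -6354 − 3396 = -9750
-204 − 24 = -228;  -970 − 228 = -1198;  -3396 − 1198 = -4594;  -9750 − 4594 = -14344
-228 − 24 = -252;  -1198 − 252 = -1450;  -4594 − 1450 = -6044;  -14344 − 6044 = -20388
-252 − 24 = -276;  -1450 − 276 = -1726;  -6044 − 1726 = -7770;  -20388 − 7770 = -28158
-276 − 24 = -300;  -1726 − 300 = -2026;  -7770 − 2026 = -9796;  -28158 − 9796 = -37954

-37954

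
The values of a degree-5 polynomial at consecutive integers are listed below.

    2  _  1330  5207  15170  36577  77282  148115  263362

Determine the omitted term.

197

Using the last 7 terms:
First differences: 3877, 9963, 21407, 40705, 70833, 115247
Second differences: 6086, 11444, 19298, 30128, 44414
Third differences: 5358, 7854, 10830, 14286
Fourth differences: 2496, 2976, 3456
Fifth differences: 480, 480
Constant fifth difference = 480.
Extend backward: 2496 − 480 = 2016;  5358 − 2016 = 3342;  6086 − 3342 = 2744;  3877 − 2744 = 1133;  1330 − 1133 = 197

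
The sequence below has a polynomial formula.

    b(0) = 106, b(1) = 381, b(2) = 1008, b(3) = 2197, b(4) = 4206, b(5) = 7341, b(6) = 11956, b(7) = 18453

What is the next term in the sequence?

First differences: 275  627  1189  2009  3135  4615  6497
Second differences: 352  562  820  1126  1480  1882
Third differences: 210  258  306  354  402
Fourth differences: 48  48  48  48
The fourth differences are constant (48).
402 + 48 = 450;  1882 + 450 = 2332;  6497 + 2332 = 8829;  18453 + 8829 = 27282

27282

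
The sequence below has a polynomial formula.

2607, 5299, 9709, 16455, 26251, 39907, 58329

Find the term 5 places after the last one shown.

260359

2692, 4410, 6746, 9796, 13656, 18422
1718, 2336, 3050, 3860, 4766
618, 714, 810, 906
96, 96, 96
Fourth differences constant at 96.
906 + 96 = 1002;  4766 + 1002 = 5768;  18422 + 5768 = 24190;  58329 + 24190 = 82519
1002 + 96 = 1098;  5768 + 1098 = 6866;  24190 + 6866 = 31056;  82519 + 31056 = 113575
1098 + 96 = 1194;  6866 + 1194 = 8060;  31056 + 8060 = 39116;  113575 + 39116 = 152691
1194 + 96 = 1290;  8060 + 1290 = 9350;  39116 + 9350 = 48466;  152691 + 48466 = 201157
1290 + 96 = 1386;  9350 + 1386 = 10736;  48466 + 10736 = 59202;  201157 + 59202 = 260359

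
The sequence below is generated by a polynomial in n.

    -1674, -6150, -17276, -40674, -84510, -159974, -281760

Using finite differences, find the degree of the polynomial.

Δ: -4476, -11126, -23398, -43836, -75464, -121786
Δ²: -6650, -12272, -20438, -31628, -46322
Δ³: -5622, -8166, -11190, -14694
Δ⁴: -2544, -3024, -3504
Δ⁵: -480, -480
The fifth differences are constant, so the polynomial has degree 5.

5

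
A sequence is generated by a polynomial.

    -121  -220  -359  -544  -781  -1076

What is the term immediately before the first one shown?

-56

Δ: -99  -139  -185  -237  -295
Δ²: -40  -46  -52  -58
Δ³: -6  -6  -6
The third differences are constant at -6.
Work back: -40 + 6 = -34;  -99 + 34 = -65;  -121 + 65 = -56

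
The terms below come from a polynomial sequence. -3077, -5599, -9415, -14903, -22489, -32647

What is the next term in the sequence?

-45899

Δ: -2522, -3816, -5488, -7586, -10158
Δ²: -1294, -1672, -2098, -2572
Δ³: -378, -426, -474
Δ⁴: -48, -48
Fourth differences constant at -48.
-474 − 48 = -522;  -2572 − 522 = -3094;  -10158 − 3094 = -13252;  -32647 − 13252 = -45899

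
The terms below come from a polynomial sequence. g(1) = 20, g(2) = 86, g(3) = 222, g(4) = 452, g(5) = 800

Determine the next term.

1290

Δ: 66  136  230  348
Δ²: 70  94  118
Δ³: 24  24
Constant third difference = 24, so extend:
118 + 24 = 142;  348 + 142 = 490;  800 + 490 = 1290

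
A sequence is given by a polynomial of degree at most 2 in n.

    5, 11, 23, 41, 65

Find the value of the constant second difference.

6

Δ: 6, 12, 18, 24
Δ²: 6, 6, 6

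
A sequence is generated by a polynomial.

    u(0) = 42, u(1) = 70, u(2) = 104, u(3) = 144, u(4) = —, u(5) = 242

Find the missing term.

190

Using the first 4 terms:
Δ: 28  34  40
Δ²: 6  6
Constant second difference = 6.
Extend forward: 40 + 6 = 46;  144 + 46 = 190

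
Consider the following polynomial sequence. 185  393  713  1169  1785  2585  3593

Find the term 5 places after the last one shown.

12593

D1: 208 , 320 , 456 , 616 , 800 , 1008
D2: 112 , 136 , 160 , 184 , 208
D3: 24 , 24 , 24 , 24
Third differences constant at 24.
208 + 24 = 232;  1008 + 232 = 1240;  3593 + 1240 = 4833
232 + 24 = 256;  1240 + 256 = 1496;  4833 + 1496 = 6329
256 + 24 = 280;  1496 + 280 = 1776;  6329 + 1776 = 8105
280 + 24 = 304;  1776 + 304 = 2080;  8105 + 2080 = 10185
304 + 24 = 328;  2080 + 328 = 2408;  10185 + 2408 = 12593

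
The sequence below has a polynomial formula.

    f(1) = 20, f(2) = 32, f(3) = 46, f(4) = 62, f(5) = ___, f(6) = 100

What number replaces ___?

Using the first 4 terms:
12, 14, 16
2, 2
Constant second difference = 2.
Extend forward: 16 + 2 = 18;  62 + 18 = 80

80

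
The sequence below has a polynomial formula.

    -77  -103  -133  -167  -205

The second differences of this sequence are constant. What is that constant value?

First differences: -26, -30, -34, -38
Second differences: -4, -4, -4

-4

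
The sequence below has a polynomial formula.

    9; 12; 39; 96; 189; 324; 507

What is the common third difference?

6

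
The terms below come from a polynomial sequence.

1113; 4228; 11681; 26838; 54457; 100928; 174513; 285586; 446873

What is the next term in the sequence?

D1: 3115, 7453, 15157, 27619, 46471, 73585, 111073, 161287
D2: 4338, 7704, 12462, 18852, 27114, 37488, 50214
D3: 3366, 4758, 6390, 8262, 10374, 12726
D4: 1392, 1632, 1872, 2112, 2352
D5: 240, 240, 240, 240
The fifth differences are constant (240).
2352 + 240 = 2592;  12726 + 2592 = 15318;  50214 + 15318 = 65532;  161287 + 65532 = 226819;  446873 + 226819 = 673692

673692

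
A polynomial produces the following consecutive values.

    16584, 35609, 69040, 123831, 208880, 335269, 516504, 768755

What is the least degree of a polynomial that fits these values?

First differences: 19025, 33431, 54791, 85049, 126389, 181235, 252251
Second differences: 14406, 21360, 30258, 41340, 54846, 71016
Third differences: 6954, 8898, 11082, 13506, 16170
Fourth differences: 1944, 2184, 2424, 2664
Fifth differences: 240, 240, 240
The fifth differences are constant, so the polynomial has degree 5.

5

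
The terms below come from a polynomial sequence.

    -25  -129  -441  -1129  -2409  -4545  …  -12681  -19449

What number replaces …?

-7849

Using the first 6 terms:
D1: -104  -312  -688  -1280  -2136
D2: -208  -376  -592  -856
D3: -168  -216  -264
D4: -48  -48
Constant fourth difference = -48.
Extend forward: -264 − 48 = -312;  -856 − 312 = -1168;  -2136 − 1168 = -3304;  -4545 − 3304 = -7849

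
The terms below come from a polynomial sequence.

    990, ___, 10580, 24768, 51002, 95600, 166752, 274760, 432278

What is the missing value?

Using the last 7 terms:
Δ: 14188, 26234, 44598, 71152, 108008, 157518
Δ²: 12046, 18364, 26554, 36856, 49510
Δ³: 6318, 8190, 10302, 12654
Δ⁴: 1872, 2112, 2352
Δ⁵: 240, 240
Constant fifth difference = 240.
Extend backward: 1872 − 240 = 1632;  6318 − 1632 = 4686;  12046 − 4686 = 7360;  14188 − 7360 = 6828;  10580 − 6828 = 3752

3752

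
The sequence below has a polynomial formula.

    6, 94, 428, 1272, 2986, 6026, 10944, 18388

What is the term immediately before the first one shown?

-4

Δ: 88  334  844  1714  3040  4918  7444
Δ²: 246  510  870  1326  1878  2526
Δ³: 264  360  456  552  648
Δ⁴: 96  96  96  96
The fourth differences are constant at 96.
Work back: 264 − 96 = 168;  246 − 168 = 78;  88 − 78 = 10;  6 − 10 = -4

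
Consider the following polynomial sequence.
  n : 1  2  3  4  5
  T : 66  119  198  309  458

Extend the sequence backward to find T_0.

33

D1: 53, 79, 111, 149
D2: 26, 32, 38
D3: 6, 6
The third differences are constant at 6.
Work back: 26 − 6 = 20;  53 − 20 = 33;  66 − 33 = 33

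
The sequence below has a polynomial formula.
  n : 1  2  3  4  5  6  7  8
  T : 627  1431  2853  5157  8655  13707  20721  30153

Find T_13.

132903

804 , 1422 , 2304 , 3498 , 5052 , 7014 , 9432
618 , 882 , 1194 , 1554 , 1962 , 2418
264 , 312 , 360 , 408 , 456
48 , 48 , 48 , 48
Fourth differences constant at 48.
456 + 48 = 504;  2418 + 504 = 2922;  9432 + 2922 = 12354;  30153 + 12354 = 42507
504 + 48 = 552;  2922 + 552 = 3474;  12354 + 3474 = 15828;  42507 + 15828 = 58335
552 + 48 = 600;  3474 + 600 = 4074;  15828 + 4074 = 19902;  58335 + 19902 = 78237
600 + 48 = 648;  4074 + 648 = 4722;  19902 + 4722 = 24624;  78237 + 24624 = 102861
648 + 48 = 696;  4722 + 696 = 5418;  24624 + 5418 = 30042;  102861 + 30042 = 132903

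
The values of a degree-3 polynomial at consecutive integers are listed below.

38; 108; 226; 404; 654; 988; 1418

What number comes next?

Δ: 70 , 118 , 178 , 250 , 334 , 430
Δ²: 48 , 60 , 72 , 84 , 96
Δ³: 12 , 12 , 12 , 12
Third differences constant at 12.
96 + 12 = 108;  430 + 108 = 538;  1418 + 538 = 1956

1956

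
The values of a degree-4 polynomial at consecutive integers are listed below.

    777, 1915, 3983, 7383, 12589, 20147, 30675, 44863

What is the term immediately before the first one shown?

1138  2068  3400  5206  7558  10528  14188
930  1332  1806  2352  2970  3660
402  474  546  618  690
72  72  72  72
The fourth differences are constant at 72.
Work back: 402 − 72 = 330;  930 − 330 = 600;  1138 − 600 = 538;  777 − 538 = 239

239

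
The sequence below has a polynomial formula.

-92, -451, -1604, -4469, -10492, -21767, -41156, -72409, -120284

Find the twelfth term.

-359  -1153  -2865  -6023  -11275  -19389  -31253  -47875
-794  -1712  -3158  -5252  -8114  -11864  -16622
-918  -1446  -2094  -2862  -3750  -4758
-528  -648  -768  -888  -1008
-120  -120  -120  -120
The fifth differences are constant (-120).
-1008 − 120 = -1128;  -4758 − 1128 = -5886;  -16622 − 5886 = -22508;  -47875 − 22508 = -70383;  -120284 − 70383 = -190667
-1128 − 120 = -1248;  -5886 − 1248 = -7134;  -22508 − 7134 = -29642;  -70383 − 29642 = -100025;  -190667 − 100025 = -290692
-1248 − 120 = -1368;  -7134 − 1368 = -8502;  -29642 − 8502 = -38144;  -100025 − 38144 = -138169;  -290692 − 138169 = -428861

-428861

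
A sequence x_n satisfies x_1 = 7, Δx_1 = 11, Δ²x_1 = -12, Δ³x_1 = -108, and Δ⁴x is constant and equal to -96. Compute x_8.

-7308

Build the table forward from the leading diagonal:
Fourth differences: -96  -96  -96  -96  -96  -96  -96  -96
Third differences: -108  -204  -300  -396  -492  -588  -684  -780
Second differences: -12  -120  -324  -624  -1020  -1512  -2100  -2784
First differences: 11  -1  -121  -445  -1069  -2089  -3601  -5701
x: 7  18  17  -104  -549  -1618  -3707  -7308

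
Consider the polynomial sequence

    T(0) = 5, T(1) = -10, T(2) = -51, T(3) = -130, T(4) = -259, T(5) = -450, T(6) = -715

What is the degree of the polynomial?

Δ: -15, -41, -79, -129, -191, -265
Δ²: -26, -38, -50, -62, -74
Δ³: -12, -12, -12, -12
The third differences are constant, so the polynomial has degree 3.

3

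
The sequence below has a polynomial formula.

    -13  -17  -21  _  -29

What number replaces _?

Using the first 3 terms:
First differences: -4, -4
Constant first difference = -4.
Extend forward: -21 − 4 = -25

-25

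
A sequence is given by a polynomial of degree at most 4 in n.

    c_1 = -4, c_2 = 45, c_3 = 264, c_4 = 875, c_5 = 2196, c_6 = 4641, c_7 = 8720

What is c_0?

-9

First differences: 49  219  611  1321  2445  4079
Second differences: 170  392  710  1124  1634
Third differences: 222  318  414  510
Fourth differences: 96  96  96
The fourth differences are constant at 96.
Work back: 222 − 96 = 126;  170 − 126 = 44;  49 − 44 = 5;  -4 − 5 = -9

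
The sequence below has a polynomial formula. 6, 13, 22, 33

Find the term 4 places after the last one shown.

97

D1: 7 , 9 , 11
D2: 2 , 2
Constant second difference = 2, so extend:
11 + 2 = 13;  33 + 13 = 46
13 + 2 = 15;  46 + 15 = 61
15 + 2 = 17;  61 + 17 = 78
17 + 2 = 19;  78 + 19 = 97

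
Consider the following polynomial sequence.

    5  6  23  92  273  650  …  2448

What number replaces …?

Using the first 6 terms:
1  17  69  181  377
16  52  112  196
36  60  84
24  24
Constant fourth difference = 24.
Extend forward: 84 + 24 = 108;  196 + 108 = 304;  377 + 304 = 681;  650 + 681 = 1331

1331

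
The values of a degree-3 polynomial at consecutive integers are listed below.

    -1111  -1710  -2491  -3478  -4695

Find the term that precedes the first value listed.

First differences: -599  -781  -987  -1217
Second differences: -182  -206  -230
Third differences: -24  -24
The third differences are constant at -24.
Work back: -182 + 24 = -158;  -599 + 158 = -441;  -1111 + 441 = -670

-670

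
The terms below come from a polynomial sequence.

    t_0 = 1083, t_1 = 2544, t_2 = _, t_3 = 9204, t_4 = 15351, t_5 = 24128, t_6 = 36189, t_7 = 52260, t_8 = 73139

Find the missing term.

5105

Using the last 6 terms:
First differences: 6147  8777  12061  16071  20879
Second differences: 2630  3284  4010  4808
Third differences: 654  726  798
Fourth differences: 72  72
Constant fourth difference = 72.
Extend backward: 654 − 72 = 582;  2630 − 582 = 2048;  6147 − 2048 = 4099;  9204 − 4099 = 5105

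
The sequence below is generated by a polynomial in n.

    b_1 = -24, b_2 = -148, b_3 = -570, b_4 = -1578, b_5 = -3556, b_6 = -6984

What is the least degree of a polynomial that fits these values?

-124, -422, -1008, -1978, -3428
-298, -586, -970, -1450
-288, -384, -480
-96, -96
The fourth differences are constant, so the polynomial has degree 4.

4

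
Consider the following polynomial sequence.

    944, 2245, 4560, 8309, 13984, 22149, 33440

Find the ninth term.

Δ: 1301  2315  3749  5675  8165  11291
Δ²: 1014  1434  1926  2490  3126
Δ³: 420  492  564  636
Δ⁴: 72  72  72
Constant fourth difference = 72, so extend:
636 + 72 = 708;  3126 + 708 = 3834;  11291 + 3834 = 15125;  33440 + 15125 = 48565
708 + 72 = 780;  3834 + 780 = 4614;  15125 + 4614 = 19739;  48565 + 19739 = 68304

68304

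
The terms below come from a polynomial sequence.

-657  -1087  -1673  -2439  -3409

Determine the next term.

-4607

First differences: -430  -586  -766  -970
Second differences: -156  -180  -204
Third differences: -24  -24
Third differences constant at -24.
-204 − 24 = -228;  -970 − 228 = -1198;  -3409 − 1198 = -4607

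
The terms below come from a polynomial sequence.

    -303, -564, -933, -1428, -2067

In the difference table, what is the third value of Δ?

First differences: -261, -369, -495, -639
Second differences: -108, -126, -144
Third differences: -18, -18

-495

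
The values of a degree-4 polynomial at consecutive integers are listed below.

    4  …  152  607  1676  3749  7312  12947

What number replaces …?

Using the last 6 terms:
First differences: 455, 1069, 2073, 3563, 5635
Second differences: 614, 1004, 1490, 2072
Third differences: 390, 486, 582
Fourth differences: 96, 96
Constant fourth difference = 96.
Extend backward: 390 − 96 = 294;  614 − 294 = 320;  455 − 320 = 135;  152 − 135 = 17

17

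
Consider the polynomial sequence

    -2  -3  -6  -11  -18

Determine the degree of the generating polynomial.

2

D1: -1, -3, -5, -7
D2: -2, -2, -2
The second differences are constant, so the polynomial has degree 2.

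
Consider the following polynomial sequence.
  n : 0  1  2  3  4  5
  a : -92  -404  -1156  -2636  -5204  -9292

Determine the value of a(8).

-36076

First differences: -312, -752, -1480, -2568, -4088
Second differences: -440, -728, -1088, -1520
Third differences: -288, -360, -432
Fourth differences: -72, -72
The fourth differences are constant (-72).
-432 − 72 = -504;  -1520 − 504 = -2024;  -4088 − 2024 = -6112;  -9292 − 6112 = -15404
-504 − 72 = -576;  -2024 − 576 = -2600;  -6112 − 2600 = -8712;  -15404 − 8712 = -24116
-576 − 72 = -648;  -2600 − 648 = -3248;  -8712 − 3248 = -11960;  -24116 − 11960 = -36076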